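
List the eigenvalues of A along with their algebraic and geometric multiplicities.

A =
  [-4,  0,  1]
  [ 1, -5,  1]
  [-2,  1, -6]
λ = -5: alg = 3, geom = 1

Step 1 — factor the characteristic polynomial to read off the algebraic multiplicities:
  χ_A(x) = (x + 5)^3

Step 2 — compute geometric multiplicities via the rank-nullity identity g(λ) = n − rank(A − λI):
  rank(A − (-5)·I) = 2, so dim ker(A − (-5)·I) = n − 2 = 1

Summary:
  λ = -5: algebraic multiplicity = 3, geometric multiplicity = 1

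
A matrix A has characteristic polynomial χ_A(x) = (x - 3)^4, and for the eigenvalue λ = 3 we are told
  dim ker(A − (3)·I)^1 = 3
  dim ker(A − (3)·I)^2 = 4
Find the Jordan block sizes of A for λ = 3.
Block sizes for λ = 3: [2, 1, 1]

From the dimensions of kernels of powers, the number of Jordan blocks of size at least j is d_j − d_{j−1} where d_j = dim ker(N^j) (with d_0 = 0). Computing the differences gives [3, 1].
The number of blocks of size exactly k is (#blocks of size ≥ k) − (#blocks of size ≥ k + 1), so the partition is: 2 block(s) of size 1, 1 block(s) of size 2.
In nonincreasing order the block sizes are [2, 1, 1].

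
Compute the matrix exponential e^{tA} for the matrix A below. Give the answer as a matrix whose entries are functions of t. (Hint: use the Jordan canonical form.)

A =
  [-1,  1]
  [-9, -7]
e^{tA} =
  [3*t*exp(-4*t) + exp(-4*t), t*exp(-4*t)]
  [-9*t*exp(-4*t), -3*t*exp(-4*t) + exp(-4*t)]

Strategy: write A = P · J · P⁻¹ where J is a Jordan canonical form, so e^{tA} = P · e^{tJ} · P⁻¹, and e^{tJ} can be computed block-by-block.

A has Jordan form
J =
  [-4,  1]
  [ 0, -4]
(up to reordering of blocks).

Per-block formulas:
  For a 2×2 Jordan block J_2(-4): exp(t · J_2(-4)) = e^(-4t)·(I + t·N), where N is the 2×2 nilpotent shift.

After assembling e^{tJ} and conjugating by P, we get:

e^{tA} =
  [3*t*exp(-4*t) + exp(-4*t), t*exp(-4*t)]
  [-9*t*exp(-4*t), -3*t*exp(-4*t) + exp(-4*t)]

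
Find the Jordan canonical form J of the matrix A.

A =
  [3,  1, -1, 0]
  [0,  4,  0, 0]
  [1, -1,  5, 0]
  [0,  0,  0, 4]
J_2(4) ⊕ J_1(4) ⊕ J_1(4)

The characteristic polynomial is
  det(x·I − A) = x^4 - 16*x^3 + 96*x^2 - 256*x + 256 = (x - 4)^4

Eigenvalues and multiplicities (the geometric multiplicity of λ is n − rank(A − λI), which equals the number of Jordan blocks for λ):
  λ = 4: algebraic multiplicity = 4, geometric multiplicity = 3

Determining the block sizes for each eigenvalue:
  λ = 4: 3 blocks summing to 4 forces exactly one block of size 2 and the rest size 1 → block sizes [2, 1, 1]

Assembling the blocks gives a Jordan form
J =
  [4, 1, 0, 0]
  [0, 4, 0, 0]
  [0, 0, 4, 0]
  [0, 0, 0, 4]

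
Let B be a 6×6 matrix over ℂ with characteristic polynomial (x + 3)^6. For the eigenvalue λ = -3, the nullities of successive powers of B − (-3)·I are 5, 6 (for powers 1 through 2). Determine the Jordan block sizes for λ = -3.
Block sizes for λ = -3: [2, 1, 1, 1, 1]

From the dimensions of kernels of powers, the number of Jordan blocks of size at least j is d_j − d_{j−1} where d_j = dim ker(N^j) (with d_0 = 0). Computing the differences gives [5, 1].
The number of blocks of size exactly k is (#blocks of size ≥ k) − (#blocks of size ≥ k + 1), so the partition is: 4 block(s) of size 1, 1 block(s) of size 2.
In nonincreasing order the block sizes are [2, 1, 1, 1, 1].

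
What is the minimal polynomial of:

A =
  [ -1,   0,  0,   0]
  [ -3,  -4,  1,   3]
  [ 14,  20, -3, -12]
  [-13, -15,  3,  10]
x^3 - x^2 - x + 1

The characteristic polynomial is χ_A(x) = (x - 1)^3*(x + 1), so the eigenvalues are known. The minimal polynomial is
  m_A(x) = Π_λ (x − λ)^{k_λ}
where k_λ is the size of the *largest* Jordan block for λ (equivalently, the smallest k with (A − λI)^k v = 0 for every generalised eigenvector v of λ).

  λ = -1: largest Jordan block has size 1, contributing (x + 1)
  λ = 1: largest Jordan block has size 2, contributing (x − 1)^2

So m_A(x) = (x - 1)^2*(x + 1) = x^3 - x^2 - x + 1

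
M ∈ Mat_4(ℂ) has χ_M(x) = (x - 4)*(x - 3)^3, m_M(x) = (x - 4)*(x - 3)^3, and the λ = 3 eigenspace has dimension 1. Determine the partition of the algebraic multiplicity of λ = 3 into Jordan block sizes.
Block sizes for λ = 3: [3]

Step 1 — from the characteristic polynomial, algebraic multiplicity of λ = 3 is 3. From dim ker(M − (3)·I) = 1, there are exactly 1 Jordan blocks for λ = 3.
Step 2 — from the minimal polynomial, the factor (x − 3)^3 tells us the largest block for λ = 3 has size 3.
Step 3 — with total size 3, 1 blocks, and largest block 3, the block sizes (in nonincreasing order) are [3].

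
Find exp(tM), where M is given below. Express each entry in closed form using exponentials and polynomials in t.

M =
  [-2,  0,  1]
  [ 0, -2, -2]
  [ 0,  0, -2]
e^{tM} =
  [exp(-2*t), 0, t*exp(-2*t)]
  [0, exp(-2*t), -2*t*exp(-2*t)]
  [0, 0, exp(-2*t)]

Strategy: write M = P · J · P⁻¹ where J is a Jordan canonical form, so e^{tM} = P · e^{tJ} · P⁻¹, and e^{tJ} can be computed block-by-block.

M has Jordan form
J =
  [-2,  1,  0]
  [ 0, -2,  0]
  [ 0,  0, -2]
(up to reordering of blocks).

Per-block formulas:
  For a 2×2 Jordan block J_2(-2): exp(t · J_2(-2)) = e^(-2t)·(I + t·N), where N is the 2×2 nilpotent shift.
  For a 1×1 block at λ = -2: exp(t · [-2]) = [e^(-2t)].

After assembling e^{tJ} and conjugating by P, we get:

e^{tM} =
  [exp(-2*t), 0, t*exp(-2*t)]
  [0, exp(-2*t), -2*t*exp(-2*t)]
  [0, 0, exp(-2*t)]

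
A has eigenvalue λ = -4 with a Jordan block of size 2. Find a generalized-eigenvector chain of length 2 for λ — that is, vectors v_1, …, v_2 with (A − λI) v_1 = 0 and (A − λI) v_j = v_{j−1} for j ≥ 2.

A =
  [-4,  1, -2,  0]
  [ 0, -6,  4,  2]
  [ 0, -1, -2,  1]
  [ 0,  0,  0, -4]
A Jordan chain for λ = -4 of length 2:
v_1 = (1, -2, -1, 0)ᵀ
v_2 = (0, 1, 0, 0)ᵀ

Let N = A − (-4)·I. We want v_2 with N^2 v_2 = 0 but N^1 v_2 ≠ 0; then v_{j-1} := N · v_j for j = 2, …, 2.

Pick v_2 = (0, 1, 0, 0)ᵀ.
Then v_1 = N · v_2 = (1, -2, -1, 0)ᵀ.

Sanity check: (A − (-4)·I) v_1 = (0, 0, 0, 0)ᵀ = 0. ✓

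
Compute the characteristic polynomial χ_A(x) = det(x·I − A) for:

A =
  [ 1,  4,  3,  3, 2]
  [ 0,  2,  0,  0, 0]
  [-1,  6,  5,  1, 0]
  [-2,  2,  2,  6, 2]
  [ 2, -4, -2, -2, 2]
x^5 - 16*x^4 + 100*x^3 - 304*x^2 + 448*x - 256

Expanding det(x·I − A) (e.g. by cofactor expansion or by noting that A is similar to its Jordan form J, which has the same characteristic polynomial as A) gives
  χ_A(x) = x^5 - 16*x^4 + 100*x^3 - 304*x^2 + 448*x - 256
which factors as (x - 4)^3*(x - 2)^2. The eigenvalues (with algebraic multiplicities) are λ = 2 with multiplicity 2, λ = 4 with multiplicity 3.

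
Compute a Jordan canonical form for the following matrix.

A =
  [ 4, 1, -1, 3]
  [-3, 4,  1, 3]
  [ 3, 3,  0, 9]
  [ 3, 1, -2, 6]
J_1(3) ⊕ J_1(3) ⊕ J_2(4)

The characteristic polynomial is
  det(x·I − A) = x^4 - 14*x^3 + 73*x^2 - 168*x + 144 = (x - 4)^2*(x - 3)^2

Eigenvalues and multiplicities (the geometric multiplicity of λ is n − rank(A − λI), which equals the number of Jordan blocks for λ):
  λ = 3: algebraic multiplicity = 2, geometric multiplicity = 2
  λ = 4: algebraic multiplicity = 2, geometric multiplicity = 1

Determining the block sizes for each eigenvalue:
  λ = 3: gm = am = 2, so every block has size 1 → block sizes [1, 1]
  λ = 4: one block (gm = 1), so the single block has size am = 2 → block sizes [2]

Assembling the blocks gives a Jordan form
J =
  [3, 0, 0, 0]
  [0, 3, 0, 0]
  [0, 0, 4, 1]
  [0, 0, 0, 4]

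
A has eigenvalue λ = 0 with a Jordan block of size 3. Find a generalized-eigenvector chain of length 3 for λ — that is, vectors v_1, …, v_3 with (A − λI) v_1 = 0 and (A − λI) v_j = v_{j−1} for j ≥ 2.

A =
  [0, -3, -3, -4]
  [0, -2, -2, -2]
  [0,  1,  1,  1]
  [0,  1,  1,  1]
A Jordan chain for λ = 0 of length 3:
v_1 = (-1, 0, 0, 0)ᵀ
v_2 = (-3, -2, 1, 1)ᵀ
v_3 = (0, 1, 0, 0)ᵀ

Let N = A − (0)·I. We want v_3 with N^3 v_3 = 0 but N^2 v_3 ≠ 0; then v_{j-1} := N · v_j for j = 3, …, 2.

Pick v_3 = (0, 1, 0, 0)ᵀ.
Then v_2 = N · v_3 = (-3, -2, 1, 1)ᵀ.
Then v_1 = N · v_2 = (-1, 0, 0, 0)ᵀ.

Sanity check: (A − (0)·I) v_1 = (0, 0, 0, 0)ᵀ = 0. ✓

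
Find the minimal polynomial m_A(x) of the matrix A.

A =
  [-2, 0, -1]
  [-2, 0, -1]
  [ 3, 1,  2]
x^3

The characteristic polynomial is χ_A(x) = x^3, so the eigenvalues are known. The minimal polynomial is
  m_A(x) = Π_λ (x − λ)^{k_λ}
where k_λ is the size of the *largest* Jordan block for λ (equivalently, the smallest k with (A − λI)^k v = 0 for every generalised eigenvector v of λ).

  λ = 0: largest Jordan block has size 3, contributing (x − 0)^3

So m_A(x) = x^3 = x^3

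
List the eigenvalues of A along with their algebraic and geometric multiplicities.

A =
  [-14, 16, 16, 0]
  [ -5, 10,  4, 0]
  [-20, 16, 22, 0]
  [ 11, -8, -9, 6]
λ = 6: alg = 4, geom = 2

Step 1 — factor the characteristic polynomial to read off the algebraic multiplicities:
  χ_A(x) = (x - 6)^4

Step 2 — compute geometric multiplicities via the rank-nullity identity g(λ) = n − rank(A − λI):
  rank(A − (6)·I) = 2, so dim ker(A − (6)·I) = n − 2 = 2

Summary:
  λ = 6: algebraic multiplicity = 4, geometric multiplicity = 2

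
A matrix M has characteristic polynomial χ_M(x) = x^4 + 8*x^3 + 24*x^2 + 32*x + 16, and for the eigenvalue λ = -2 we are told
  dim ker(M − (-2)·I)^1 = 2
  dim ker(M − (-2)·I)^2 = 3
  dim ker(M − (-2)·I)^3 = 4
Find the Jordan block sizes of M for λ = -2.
Block sizes for λ = -2: [3, 1]

From the dimensions of kernels of powers, the number of Jordan blocks of size at least j is d_j − d_{j−1} where d_j = dim ker(N^j) (with d_0 = 0). Computing the differences gives [2, 1, 1].
The number of blocks of size exactly k is (#blocks of size ≥ k) − (#blocks of size ≥ k + 1), so the partition is: 1 block(s) of size 1, 1 block(s) of size 3.
In nonincreasing order the block sizes are [3, 1].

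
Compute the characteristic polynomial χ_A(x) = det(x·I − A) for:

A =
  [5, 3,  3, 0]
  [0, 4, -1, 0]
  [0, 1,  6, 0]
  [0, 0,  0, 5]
x^4 - 20*x^3 + 150*x^2 - 500*x + 625

Expanding det(x·I − A) (e.g. by cofactor expansion or by noting that A is similar to its Jordan form J, which has the same characteristic polynomial as A) gives
  χ_A(x) = x^4 - 20*x^3 + 150*x^2 - 500*x + 625
which factors as (x - 5)^4. The eigenvalues (with algebraic multiplicities) are λ = 5 with multiplicity 4.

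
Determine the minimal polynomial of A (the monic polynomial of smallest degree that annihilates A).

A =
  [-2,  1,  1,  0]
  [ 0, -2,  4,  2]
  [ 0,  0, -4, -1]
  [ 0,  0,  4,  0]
x^3 + 6*x^2 + 12*x + 8

The characteristic polynomial is χ_A(x) = (x + 2)^4, so the eigenvalues are known. The minimal polynomial is
  m_A(x) = Π_λ (x − λ)^{k_λ}
where k_λ is the size of the *largest* Jordan block for λ (equivalently, the smallest k with (A − λI)^k v = 0 for every generalised eigenvector v of λ).

  λ = -2: largest Jordan block has size 3, contributing (x + 2)^3

So m_A(x) = (x + 2)^3 = x^3 + 6*x^2 + 12*x + 8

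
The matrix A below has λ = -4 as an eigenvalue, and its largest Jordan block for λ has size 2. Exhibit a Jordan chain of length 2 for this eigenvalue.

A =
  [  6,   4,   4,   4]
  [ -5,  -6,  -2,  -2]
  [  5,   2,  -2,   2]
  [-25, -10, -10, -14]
A Jordan chain for λ = -4 of length 2:
v_1 = (10, -5, 5, -25)ᵀ
v_2 = (1, 0, 0, 0)ᵀ

Let N = A − (-4)·I. We want v_2 with N^2 v_2 = 0 but N^1 v_2 ≠ 0; then v_{j-1} := N · v_j for j = 2, …, 2.

Pick v_2 = (1, 0, 0, 0)ᵀ.
Then v_1 = N · v_2 = (10, -5, 5, -25)ᵀ.

Sanity check: (A − (-4)·I) v_1 = (0, 0, 0, 0)ᵀ = 0. ✓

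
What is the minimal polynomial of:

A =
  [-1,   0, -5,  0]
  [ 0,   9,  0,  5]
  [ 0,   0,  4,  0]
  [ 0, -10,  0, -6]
x^2 - 3*x - 4

The characteristic polynomial is χ_A(x) = (x - 4)^2*(x + 1)^2, so the eigenvalues are known. The minimal polynomial is
  m_A(x) = Π_λ (x − λ)^{k_λ}
where k_λ is the size of the *largest* Jordan block for λ (equivalently, the smallest k with (A − λI)^k v = 0 for every generalised eigenvector v of λ).

  λ = -1: largest Jordan block has size 1, contributing (x + 1)
  λ = 4: largest Jordan block has size 1, contributing (x − 4)

So m_A(x) = (x - 4)*(x + 1) = x^2 - 3*x - 4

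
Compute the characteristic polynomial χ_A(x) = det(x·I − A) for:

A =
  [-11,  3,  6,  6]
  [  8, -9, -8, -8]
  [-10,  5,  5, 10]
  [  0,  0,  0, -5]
x^4 + 20*x^3 + 150*x^2 + 500*x + 625

Expanding det(x·I − A) (e.g. by cofactor expansion or by noting that A is similar to its Jordan form J, which has the same characteristic polynomial as A) gives
  χ_A(x) = x^4 + 20*x^3 + 150*x^2 + 500*x + 625
which factors as (x + 5)^4. The eigenvalues (with algebraic multiplicities) are λ = -5 with multiplicity 4.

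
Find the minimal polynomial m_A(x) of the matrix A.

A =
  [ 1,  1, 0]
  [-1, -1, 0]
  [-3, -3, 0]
x^2

The characteristic polynomial is χ_A(x) = x^3, so the eigenvalues are known. The minimal polynomial is
  m_A(x) = Π_λ (x − λ)^{k_λ}
where k_λ is the size of the *largest* Jordan block for λ (equivalently, the smallest k with (A − λI)^k v = 0 for every generalised eigenvector v of λ).

  λ = 0: largest Jordan block has size 2, contributing (x − 0)^2

So m_A(x) = x^2 = x^2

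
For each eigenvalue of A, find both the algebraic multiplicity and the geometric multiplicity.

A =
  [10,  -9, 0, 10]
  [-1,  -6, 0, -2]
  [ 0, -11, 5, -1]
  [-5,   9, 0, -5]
λ = -3: alg = 2, geom = 1; λ = 5: alg = 2, geom = 1

Step 1 — factor the characteristic polynomial to read off the algebraic multiplicities:
  χ_A(x) = (x - 5)^2*(x + 3)^2

Step 2 — compute geometric multiplicities via the rank-nullity identity g(λ) = n − rank(A − λI):
  rank(A − (-3)·I) = 3, so dim ker(A − (-3)·I) = n − 3 = 1
  rank(A − (5)·I) = 3, so dim ker(A − (5)·I) = n − 3 = 1

Summary:
  λ = -3: algebraic multiplicity = 2, geometric multiplicity = 1
  λ = 5: algebraic multiplicity = 2, geometric multiplicity = 1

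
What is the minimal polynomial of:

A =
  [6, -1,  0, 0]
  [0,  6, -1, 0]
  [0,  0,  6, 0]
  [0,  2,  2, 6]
x^3 - 18*x^2 + 108*x - 216

The characteristic polynomial is χ_A(x) = (x - 6)^4, so the eigenvalues are known. The minimal polynomial is
  m_A(x) = Π_λ (x − λ)^{k_λ}
where k_λ is the size of the *largest* Jordan block for λ (equivalently, the smallest k with (A − λI)^k v = 0 for every generalised eigenvector v of λ).

  λ = 6: largest Jordan block has size 3, contributing (x − 6)^3

So m_A(x) = (x - 6)^3 = x^3 - 18*x^2 + 108*x - 216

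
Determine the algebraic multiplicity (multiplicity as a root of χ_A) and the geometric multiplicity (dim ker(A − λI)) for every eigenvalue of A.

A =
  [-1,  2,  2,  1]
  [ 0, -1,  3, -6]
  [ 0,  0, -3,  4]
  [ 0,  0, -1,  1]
λ = -1: alg = 4, geom = 2

Step 1 — factor the characteristic polynomial to read off the algebraic multiplicities:
  χ_A(x) = (x + 1)^4

Step 2 — compute geometric multiplicities via the rank-nullity identity g(λ) = n − rank(A − λI):
  rank(A − (-1)·I) = 2, so dim ker(A − (-1)·I) = n − 2 = 2

Summary:
  λ = -1: algebraic multiplicity = 4, geometric multiplicity = 2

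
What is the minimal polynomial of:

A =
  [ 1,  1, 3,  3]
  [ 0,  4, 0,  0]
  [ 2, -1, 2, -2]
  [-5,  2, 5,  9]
x^2 - 8*x + 16

The characteristic polynomial is χ_A(x) = (x - 4)^4, so the eigenvalues are known. The minimal polynomial is
  m_A(x) = Π_λ (x − λ)^{k_λ}
where k_λ is the size of the *largest* Jordan block for λ (equivalently, the smallest k with (A − λI)^k v = 0 for every generalised eigenvector v of λ).

  λ = 4: largest Jordan block has size 2, contributing (x − 4)^2

So m_A(x) = (x - 4)^2 = x^2 - 8*x + 16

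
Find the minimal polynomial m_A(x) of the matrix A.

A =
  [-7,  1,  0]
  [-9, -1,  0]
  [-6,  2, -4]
x^2 + 8*x + 16

The characteristic polynomial is χ_A(x) = (x + 4)^3, so the eigenvalues are known. The minimal polynomial is
  m_A(x) = Π_λ (x − λ)^{k_λ}
where k_λ is the size of the *largest* Jordan block for λ (equivalently, the smallest k with (A − λI)^k v = 0 for every generalised eigenvector v of λ).

  λ = -4: largest Jordan block has size 2, contributing (x + 4)^2

So m_A(x) = (x + 4)^2 = x^2 + 8*x + 16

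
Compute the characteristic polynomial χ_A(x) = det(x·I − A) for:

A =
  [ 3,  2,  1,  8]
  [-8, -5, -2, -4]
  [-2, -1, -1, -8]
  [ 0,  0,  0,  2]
x^4 + x^3 - 3*x^2 - 5*x - 2

Expanding det(x·I − A) (e.g. by cofactor expansion or by noting that A is similar to its Jordan form J, which has the same characteristic polynomial as A) gives
  χ_A(x) = x^4 + x^3 - 3*x^2 - 5*x - 2
which factors as (x - 2)*(x + 1)^3. The eigenvalues (with algebraic multiplicities) are λ = -1 with multiplicity 3, λ = 2 with multiplicity 1.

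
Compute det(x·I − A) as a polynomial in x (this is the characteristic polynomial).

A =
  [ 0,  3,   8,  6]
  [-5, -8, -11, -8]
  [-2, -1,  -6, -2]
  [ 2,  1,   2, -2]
x^4 + 16*x^3 + 96*x^2 + 256*x + 256

Expanding det(x·I − A) (e.g. by cofactor expansion or by noting that A is similar to its Jordan form J, which has the same characteristic polynomial as A) gives
  χ_A(x) = x^4 + 16*x^3 + 96*x^2 + 256*x + 256
which factors as (x + 4)^4. The eigenvalues (with algebraic multiplicities) are λ = -4 with multiplicity 4.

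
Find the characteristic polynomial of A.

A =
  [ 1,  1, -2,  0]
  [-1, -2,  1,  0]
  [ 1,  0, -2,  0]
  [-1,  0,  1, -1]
x^4 + 4*x^3 + 6*x^2 + 4*x + 1

Expanding det(x·I − A) (e.g. by cofactor expansion or by noting that A is similar to its Jordan form J, which has the same characteristic polynomial as A) gives
  χ_A(x) = x^4 + 4*x^3 + 6*x^2 + 4*x + 1
which factors as (x + 1)^4. The eigenvalues (with algebraic multiplicities) are λ = -1 with multiplicity 4.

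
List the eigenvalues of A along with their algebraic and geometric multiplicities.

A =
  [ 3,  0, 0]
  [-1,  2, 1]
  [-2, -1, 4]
λ = 3: alg = 3, geom = 1

Step 1 — factor the characteristic polynomial to read off the algebraic multiplicities:
  χ_A(x) = (x - 3)^3

Step 2 — compute geometric multiplicities via the rank-nullity identity g(λ) = n − rank(A − λI):
  rank(A − (3)·I) = 2, so dim ker(A − (3)·I) = n − 2 = 1

Summary:
  λ = 3: algebraic multiplicity = 3, geometric multiplicity = 1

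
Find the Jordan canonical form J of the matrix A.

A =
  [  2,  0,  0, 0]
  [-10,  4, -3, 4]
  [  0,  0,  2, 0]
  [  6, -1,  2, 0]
J_3(2) ⊕ J_1(2)

The characteristic polynomial is
  det(x·I − A) = x^4 - 8*x^3 + 24*x^2 - 32*x + 16 = (x - 2)^4

Eigenvalues and multiplicities (the geometric multiplicity of λ is n − rank(A − λI), which equals the number of Jordan blocks for λ):
  λ = 2: algebraic multiplicity = 4, geometric multiplicity = 2

Determining the block sizes for each eigenvalue:
  λ = 2: with am = 4 and gm = 2, the partition is not yet determined (e.g. several partitions of 4 into 2 parts exist). Let N = A − (2)·I. Computing rank(N^1) = 2, rank(N^2) = 1, rank(N^3) = 0; the number of blocks of size ≥ j is rank(N^{j−1}) − rank(N^j), giving [2, 1, 1]. So we have 1 block(s) of size 3, 1 block(s) of size 1 → block sizes [3, 1]

Assembling the blocks gives a Jordan form
J =
  [2, 1, 0, 0]
  [0, 2, 1, 0]
  [0, 0, 2, 0]
  [0, 0, 0, 2]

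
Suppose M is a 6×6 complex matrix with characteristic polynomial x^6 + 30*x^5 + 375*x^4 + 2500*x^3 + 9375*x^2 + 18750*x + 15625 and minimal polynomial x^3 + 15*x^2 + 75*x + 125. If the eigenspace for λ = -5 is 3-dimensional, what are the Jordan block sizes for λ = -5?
Block sizes for λ = -5: [3, 2, 1]

Step 1 — from the characteristic polynomial, algebraic multiplicity of λ = -5 is 6. From dim ker(M − (-5)·I) = 3, there are exactly 3 Jordan blocks for λ = -5.
Step 2 — from the minimal polynomial, the factor (x + 5)^3 tells us the largest block for λ = -5 has size 3.
Step 3 — with total size 6, 3 blocks, and largest block 3, the block sizes (in nonincreasing order) are [3, 2, 1].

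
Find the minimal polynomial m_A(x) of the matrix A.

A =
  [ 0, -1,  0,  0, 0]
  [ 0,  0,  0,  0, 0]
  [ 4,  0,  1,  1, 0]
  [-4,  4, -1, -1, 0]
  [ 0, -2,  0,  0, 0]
x^2

The characteristic polynomial is χ_A(x) = x^5, so the eigenvalues are known. The minimal polynomial is
  m_A(x) = Π_λ (x − λ)^{k_λ}
where k_λ is the size of the *largest* Jordan block for λ (equivalently, the smallest k with (A − λI)^k v = 0 for every generalised eigenvector v of λ).

  λ = 0: largest Jordan block has size 2, contributing (x − 0)^2

So m_A(x) = x^2 = x^2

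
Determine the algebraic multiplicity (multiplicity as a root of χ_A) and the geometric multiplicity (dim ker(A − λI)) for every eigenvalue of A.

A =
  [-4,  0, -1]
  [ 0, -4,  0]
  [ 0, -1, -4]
λ = -4: alg = 3, geom = 1

Step 1 — factor the characteristic polynomial to read off the algebraic multiplicities:
  χ_A(x) = (x + 4)^3

Step 2 — compute geometric multiplicities via the rank-nullity identity g(λ) = n − rank(A − λI):
  rank(A − (-4)·I) = 2, so dim ker(A − (-4)·I) = n − 2 = 1

Summary:
  λ = -4: algebraic multiplicity = 3, geometric multiplicity = 1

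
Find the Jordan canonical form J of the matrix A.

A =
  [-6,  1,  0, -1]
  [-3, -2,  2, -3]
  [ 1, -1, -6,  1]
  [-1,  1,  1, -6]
J_3(-5) ⊕ J_1(-5)

The characteristic polynomial is
  det(x·I − A) = x^4 + 20*x^3 + 150*x^2 + 500*x + 625 = (x + 5)^4

Eigenvalues and multiplicities (the geometric multiplicity of λ is n − rank(A − λI), which equals the number of Jordan blocks for λ):
  λ = -5: algebraic multiplicity = 4, geometric multiplicity = 2

Determining the block sizes for each eigenvalue:
  λ = -5: with am = 4 and gm = 2, the partition is not yet determined (e.g. several partitions of 4 into 2 parts exist). Let N = A − (-5)·I. Computing rank(N^1) = 2, rank(N^2) = 1, rank(N^3) = 0; the number of blocks of size ≥ j is rank(N^{j−1}) − rank(N^j), giving [2, 1, 1]. So we have 1 block(s) of size 3, 1 block(s) of size 1 → block sizes [3, 1]

Assembling the blocks gives a Jordan form
J =
  [-5,  1,  0,  0]
  [ 0, -5,  1,  0]
  [ 0,  0, -5,  0]
  [ 0,  0,  0, -5]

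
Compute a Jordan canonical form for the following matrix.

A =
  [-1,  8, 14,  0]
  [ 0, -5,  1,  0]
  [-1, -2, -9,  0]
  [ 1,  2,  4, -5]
J_3(-5) ⊕ J_1(-5)

The characteristic polynomial is
  det(x·I − A) = x^4 + 20*x^3 + 150*x^2 + 500*x + 625 = (x + 5)^4

Eigenvalues and multiplicities (the geometric multiplicity of λ is n − rank(A − λI), which equals the number of Jordan blocks for λ):
  λ = -5: algebraic multiplicity = 4, geometric multiplicity = 2

Determining the block sizes for each eigenvalue:
  λ = -5: with am = 4 and gm = 2, the partition is not yet determined (e.g. several partitions of 4 into 2 parts exist). Let N = A − (-5)·I. Computing rank(N^1) = 2, rank(N^2) = 1, rank(N^3) = 0; the number of blocks of size ≥ j is rank(N^{j−1}) − rank(N^j), giving [2, 1, 1]. So we have 1 block(s) of size 3, 1 block(s) of size 1 → block sizes [3, 1]

Assembling the blocks gives a Jordan form
J =
  [-5,  1,  0,  0]
  [ 0, -5,  1,  0]
  [ 0,  0, -5,  0]
  [ 0,  0,  0, -5]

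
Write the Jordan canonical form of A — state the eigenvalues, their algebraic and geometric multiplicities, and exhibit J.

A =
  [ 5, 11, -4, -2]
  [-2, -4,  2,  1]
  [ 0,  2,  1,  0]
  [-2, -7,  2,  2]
J_3(1) ⊕ J_1(1)

The characteristic polynomial is
  det(x·I − A) = x^4 - 4*x^3 + 6*x^2 - 4*x + 1 = (x - 1)^4

Eigenvalues and multiplicities (the geometric multiplicity of λ is n − rank(A − λI), which equals the number of Jordan blocks for λ):
  λ = 1: algebraic multiplicity = 4, geometric multiplicity = 2

Determining the block sizes for each eigenvalue:
  λ = 1: with am = 4 and gm = 2, the partition is not yet determined (e.g. several partitions of 4 into 2 parts exist). Let N = A − (1)·I. Computing rank(N^1) = 2, rank(N^2) = 1, rank(N^3) = 0; the number of blocks of size ≥ j is rank(N^{j−1}) − rank(N^j), giving [2, 1, 1]. So we have 1 block(s) of size 3, 1 block(s) of size 1 → block sizes [3, 1]

Assembling the blocks gives a Jordan form
J =
  [1, 1, 0, 0]
  [0, 1, 1, 0]
  [0, 0, 1, 0]
  [0, 0, 0, 1]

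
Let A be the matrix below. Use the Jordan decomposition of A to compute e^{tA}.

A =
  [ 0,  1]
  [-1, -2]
e^{tA} =
  [t*exp(-t) + exp(-t), t*exp(-t)]
  [-t*exp(-t), -t*exp(-t) + exp(-t)]

Strategy: write A = P · J · P⁻¹ where J is a Jordan canonical form, so e^{tA} = P · e^{tJ} · P⁻¹, and e^{tJ} can be computed block-by-block.

A has Jordan form
J =
  [-1,  1]
  [ 0, -1]
(up to reordering of blocks).

Per-block formulas:
  For a 2×2 Jordan block J_2(-1): exp(t · J_2(-1)) = e^(-1t)·(I + t·N), where N is the 2×2 nilpotent shift.

After assembling e^{tJ} and conjugating by P, we get:

e^{tA} =
  [t*exp(-t) + exp(-t), t*exp(-t)]
  [-t*exp(-t), -t*exp(-t) + exp(-t)]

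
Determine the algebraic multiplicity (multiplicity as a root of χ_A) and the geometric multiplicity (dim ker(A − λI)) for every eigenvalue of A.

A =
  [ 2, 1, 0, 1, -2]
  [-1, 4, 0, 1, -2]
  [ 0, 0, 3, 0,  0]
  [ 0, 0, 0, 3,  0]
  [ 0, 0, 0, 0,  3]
λ = 3: alg = 5, geom = 4

Step 1 — factor the characteristic polynomial to read off the algebraic multiplicities:
  χ_A(x) = (x - 3)^5

Step 2 — compute geometric multiplicities via the rank-nullity identity g(λ) = n − rank(A − λI):
  rank(A − (3)·I) = 1, so dim ker(A − (3)·I) = n − 1 = 4

Summary:
  λ = 3: algebraic multiplicity = 5, geometric multiplicity = 4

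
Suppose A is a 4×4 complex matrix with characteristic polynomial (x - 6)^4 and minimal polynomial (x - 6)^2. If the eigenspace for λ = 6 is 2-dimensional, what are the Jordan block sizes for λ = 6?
Block sizes for λ = 6: [2, 2]

Step 1 — from the characteristic polynomial, algebraic multiplicity of λ = 6 is 4. From dim ker(A − (6)·I) = 2, there are exactly 2 Jordan blocks for λ = 6.
Step 2 — from the minimal polynomial, the factor (x − 6)^2 tells us the largest block for λ = 6 has size 2.
Step 3 — with total size 4, 2 blocks, and largest block 2, the block sizes (in nonincreasing order) are [2, 2].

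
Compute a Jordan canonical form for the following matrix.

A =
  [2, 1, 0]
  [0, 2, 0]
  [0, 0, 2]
J_2(2) ⊕ J_1(2)

The characteristic polynomial is
  det(x·I − A) = x^3 - 6*x^2 + 12*x - 8 = (x - 2)^3

Eigenvalues and multiplicities (the geometric multiplicity of λ is n − rank(A − λI), which equals the number of Jordan blocks for λ):
  λ = 2: algebraic multiplicity = 3, geometric multiplicity = 2

Determining the block sizes for each eigenvalue:
  λ = 2: 2 blocks summing to 3 forces exactly one block of size 2 and the rest size 1 → block sizes [2, 1]

Assembling the blocks gives a Jordan form
J =
  [2, 1, 0]
  [0, 2, 0]
  [0, 0, 2]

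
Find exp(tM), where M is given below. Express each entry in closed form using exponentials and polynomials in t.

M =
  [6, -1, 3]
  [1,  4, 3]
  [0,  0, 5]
e^{tM} =
  [t*exp(5*t) + exp(5*t), -t*exp(5*t), 3*t*exp(5*t)]
  [t*exp(5*t), -t*exp(5*t) + exp(5*t), 3*t*exp(5*t)]
  [0, 0, exp(5*t)]

Strategy: write M = P · J · P⁻¹ where J is a Jordan canonical form, so e^{tM} = P · e^{tJ} · P⁻¹, and e^{tJ} can be computed block-by-block.

M has Jordan form
J =
  [5, 1, 0]
  [0, 5, 0]
  [0, 0, 5]
(up to reordering of blocks).

Per-block formulas:
  For a 2×2 Jordan block J_2(5): exp(t · J_2(5)) = e^(5t)·(I + t·N), where N is the 2×2 nilpotent shift.
  For a 1×1 block at λ = 5: exp(t · [5]) = [e^(5t)].

After assembling e^{tJ} and conjugating by P, we get:

e^{tM} =
  [t*exp(5*t) + exp(5*t), -t*exp(5*t), 3*t*exp(5*t)]
  [t*exp(5*t), -t*exp(5*t) + exp(5*t), 3*t*exp(5*t)]
  [0, 0, exp(5*t)]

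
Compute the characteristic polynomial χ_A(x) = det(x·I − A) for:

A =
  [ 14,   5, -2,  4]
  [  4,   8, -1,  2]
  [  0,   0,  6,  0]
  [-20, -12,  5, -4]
x^4 - 24*x^3 + 216*x^2 - 864*x + 1296

Expanding det(x·I − A) (e.g. by cofactor expansion or by noting that A is similar to its Jordan form J, which has the same characteristic polynomial as A) gives
  χ_A(x) = x^4 - 24*x^3 + 216*x^2 - 864*x + 1296
which factors as (x - 6)^4. The eigenvalues (with algebraic multiplicities) are λ = 6 with multiplicity 4.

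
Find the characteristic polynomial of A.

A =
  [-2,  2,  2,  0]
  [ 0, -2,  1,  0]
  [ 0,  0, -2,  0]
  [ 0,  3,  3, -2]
x^4 + 8*x^3 + 24*x^2 + 32*x + 16

Expanding det(x·I − A) (e.g. by cofactor expansion or by noting that A is similar to its Jordan form J, which has the same characteristic polynomial as A) gives
  χ_A(x) = x^4 + 8*x^3 + 24*x^2 + 32*x + 16
which factors as (x + 2)^4. The eigenvalues (with algebraic multiplicities) are λ = -2 with multiplicity 4.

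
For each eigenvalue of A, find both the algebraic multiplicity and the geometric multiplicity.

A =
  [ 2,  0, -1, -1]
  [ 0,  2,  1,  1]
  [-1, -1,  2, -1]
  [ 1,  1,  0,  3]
λ = 2: alg = 3, geom = 2; λ = 3: alg = 1, geom = 1

Step 1 — factor the characteristic polynomial to read off the algebraic multiplicities:
  χ_A(x) = (x - 3)*(x - 2)^3

Step 2 — compute geometric multiplicities via the rank-nullity identity g(λ) = n − rank(A − λI):
  rank(A − (2)·I) = 2, so dim ker(A − (2)·I) = n − 2 = 2
  rank(A − (3)·I) = 3, so dim ker(A − (3)·I) = n − 3 = 1

Summary:
  λ = 2: algebraic multiplicity = 3, geometric multiplicity = 2
  λ = 3: algebraic multiplicity = 1, geometric multiplicity = 1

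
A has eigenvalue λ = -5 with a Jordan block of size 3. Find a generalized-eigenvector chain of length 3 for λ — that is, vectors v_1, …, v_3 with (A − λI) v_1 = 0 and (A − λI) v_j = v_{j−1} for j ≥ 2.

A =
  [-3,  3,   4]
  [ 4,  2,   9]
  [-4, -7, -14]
A Jordan chain for λ = -5 of length 3:
v_1 = (-1, -2, 2)ᵀ
v_2 = (3, 7, -7)ᵀ
v_3 = (0, 1, 0)ᵀ

Let N = A − (-5)·I. We want v_3 with N^3 v_3 = 0 but N^2 v_3 ≠ 0; then v_{j-1} := N · v_j for j = 3, …, 2.

Pick v_3 = (0, 1, 0)ᵀ.
Then v_2 = N · v_3 = (3, 7, -7)ᵀ.
Then v_1 = N · v_2 = (-1, -2, 2)ᵀ.

Sanity check: (A − (-5)·I) v_1 = (0, 0, 0)ᵀ = 0. ✓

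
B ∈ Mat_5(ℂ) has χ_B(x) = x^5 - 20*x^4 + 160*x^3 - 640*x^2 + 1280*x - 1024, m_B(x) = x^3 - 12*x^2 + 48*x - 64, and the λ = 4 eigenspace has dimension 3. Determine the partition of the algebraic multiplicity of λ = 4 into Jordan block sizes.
Block sizes for λ = 4: [3, 1, 1]

Step 1 — from the characteristic polynomial, algebraic multiplicity of λ = 4 is 5. From dim ker(B − (4)·I) = 3, there are exactly 3 Jordan blocks for λ = 4.
Step 2 — from the minimal polynomial, the factor (x − 4)^3 tells us the largest block for λ = 4 has size 3.
Step 3 — with total size 5, 3 blocks, and largest block 3, the block sizes (in nonincreasing order) are [3, 1, 1].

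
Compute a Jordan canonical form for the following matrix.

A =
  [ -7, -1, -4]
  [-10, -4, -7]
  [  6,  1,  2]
J_3(-3)

The characteristic polynomial is
  det(x·I − A) = x^3 + 9*x^2 + 27*x + 27 = (x + 3)^3

Eigenvalues and multiplicities (the geometric multiplicity of λ is n − rank(A − λI), which equals the number of Jordan blocks for λ):
  λ = -3: algebraic multiplicity = 3, geometric multiplicity = 1

Determining the block sizes for each eigenvalue:
  λ = -3: one block (gm = 1), so the single block has size am = 3 → block sizes [3]

Assembling the blocks gives a Jordan form
J =
  [-3,  1,  0]
  [ 0, -3,  1]
  [ 0,  0, -3]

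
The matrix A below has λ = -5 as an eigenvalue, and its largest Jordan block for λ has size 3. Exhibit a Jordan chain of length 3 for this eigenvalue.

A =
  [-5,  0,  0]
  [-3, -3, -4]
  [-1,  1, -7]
A Jordan chain for λ = -5 of length 3:
v_1 = (0, -2, -1)ᵀ
v_2 = (0, -3, -1)ᵀ
v_3 = (1, 0, 0)ᵀ

Let N = A − (-5)·I. We want v_3 with N^3 v_3 = 0 but N^2 v_3 ≠ 0; then v_{j-1} := N · v_j for j = 3, …, 2.

Pick v_3 = (1, 0, 0)ᵀ.
Then v_2 = N · v_3 = (0, -3, -1)ᵀ.
Then v_1 = N · v_2 = (0, -2, -1)ᵀ.

Sanity check: (A − (-5)·I) v_1 = (0, 0, 0)ᵀ = 0. ✓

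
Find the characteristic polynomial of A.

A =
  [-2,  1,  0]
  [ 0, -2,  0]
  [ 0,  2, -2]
x^3 + 6*x^2 + 12*x + 8

Expanding det(x·I − A) (e.g. by cofactor expansion or by noting that A is similar to its Jordan form J, which has the same characteristic polynomial as A) gives
  χ_A(x) = x^3 + 6*x^2 + 12*x + 8
which factors as (x + 2)^3. The eigenvalues (with algebraic multiplicities) are λ = -2 with multiplicity 3.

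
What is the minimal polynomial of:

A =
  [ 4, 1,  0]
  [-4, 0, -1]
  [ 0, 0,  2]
x^3 - 6*x^2 + 12*x - 8

The characteristic polynomial is χ_A(x) = (x - 2)^3, so the eigenvalues are known. The minimal polynomial is
  m_A(x) = Π_λ (x − λ)^{k_λ}
where k_λ is the size of the *largest* Jordan block for λ (equivalently, the smallest k with (A − λI)^k v = 0 for every generalised eigenvector v of λ).

  λ = 2: largest Jordan block has size 3, contributing (x − 2)^3

So m_A(x) = (x - 2)^3 = x^3 - 6*x^2 + 12*x - 8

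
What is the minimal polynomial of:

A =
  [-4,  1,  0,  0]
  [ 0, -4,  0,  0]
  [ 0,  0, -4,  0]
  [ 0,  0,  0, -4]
x^2 + 8*x + 16

The characteristic polynomial is χ_A(x) = (x + 4)^4, so the eigenvalues are known. The minimal polynomial is
  m_A(x) = Π_λ (x − λ)^{k_λ}
where k_λ is the size of the *largest* Jordan block for λ (equivalently, the smallest k with (A − λI)^k v = 0 for every generalised eigenvector v of λ).

  λ = -4: largest Jordan block has size 2, contributing (x + 4)^2

So m_A(x) = (x + 4)^2 = x^2 + 8*x + 16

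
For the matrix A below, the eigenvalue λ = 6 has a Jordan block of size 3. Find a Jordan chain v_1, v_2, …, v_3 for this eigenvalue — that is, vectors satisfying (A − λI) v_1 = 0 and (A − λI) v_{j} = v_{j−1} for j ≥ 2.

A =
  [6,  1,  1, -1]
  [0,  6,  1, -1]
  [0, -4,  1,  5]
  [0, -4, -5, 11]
A Jordan chain for λ = 6 of length 3:
v_1 = (1, 0, -4, -4)ᵀ
v_2 = (1, 1, -5, -5)ᵀ
v_3 = (0, 0, 1, 0)ᵀ

Let N = A − (6)·I. We want v_3 with N^3 v_3 = 0 but N^2 v_3 ≠ 0; then v_{j-1} := N · v_j for j = 3, …, 2.

Pick v_3 = (0, 0, 1, 0)ᵀ.
Then v_2 = N · v_3 = (1, 1, -5, -5)ᵀ.
Then v_1 = N · v_2 = (1, 0, -4, -4)ᵀ.

Sanity check: (A − (6)·I) v_1 = (0, 0, 0, 0)ᵀ = 0. ✓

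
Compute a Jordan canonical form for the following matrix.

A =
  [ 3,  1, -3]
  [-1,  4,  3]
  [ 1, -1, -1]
J_3(2)

The characteristic polynomial is
  det(x·I − A) = x^3 - 6*x^2 + 12*x - 8 = (x - 2)^3

Eigenvalues and multiplicities (the geometric multiplicity of λ is n − rank(A − λI), which equals the number of Jordan blocks for λ):
  λ = 2: algebraic multiplicity = 3, geometric multiplicity = 1

Determining the block sizes for each eigenvalue:
  λ = 2: one block (gm = 1), so the single block has size am = 3 → block sizes [3]

Assembling the blocks gives a Jordan form
J =
  [2, 1, 0]
  [0, 2, 1]
  [0, 0, 2]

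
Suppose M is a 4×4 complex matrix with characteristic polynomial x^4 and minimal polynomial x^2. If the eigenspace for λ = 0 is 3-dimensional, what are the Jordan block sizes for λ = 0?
Block sizes for λ = 0: [2, 1, 1]

Step 1 — from the characteristic polynomial, algebraic multiplicity of λ = 0 is 4. From dim ker(M − (0)·I) = 3, there are exactly 3 Jordan blocks for λ = 0.
Step 2 — from the minimal polynomial, the factor (x − 0)^2 tells us the largest block for λ = 0 has size 2.
Step 3 — with total size 4, 3 blocks, and largest block 2, the block sizes (in nonincreasing order) are [2, 1, 1].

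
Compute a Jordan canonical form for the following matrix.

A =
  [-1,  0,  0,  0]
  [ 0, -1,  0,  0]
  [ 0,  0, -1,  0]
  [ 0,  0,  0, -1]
J_1(-1) ⊕ J_1(-1) ⊕ J_1(-1) ⊕ J_1(-1)

The characteristic polynomial is
  det(x·I − A) = x^4 + 4*x^3 + 6*x^2 + 4*x + 1 = (x + 1)^4

Eigenvalues and multiplicities (the geometric multiplicity of λ is n − rank(A − λI), which equals the number of Jordan blocks for λ):
  λ = -1: algebraic multiplicity = 4, geometric multiplicity = 4

Determining the block sizes for each eigenvalue:
  λ = -1: gm = am = 4, so every block has size 1 → block sizes [1, 1, 1, 1]

Assembling the blocks gives a Jordan form
J =
  [-1,  0,  0,  0]
  [ 0, -1,  0,  0]
  [ 0,  0, -1,  0]
  [ 0,  0,  0, -1]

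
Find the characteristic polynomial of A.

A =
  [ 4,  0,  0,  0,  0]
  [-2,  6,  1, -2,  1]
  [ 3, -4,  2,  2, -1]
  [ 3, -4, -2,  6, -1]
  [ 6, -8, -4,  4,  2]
x^5 - 20*x^4 + 160*x^3 - 640*x^2 + 1280*x - 1024

Expanding det(x·I − A) (e.g. by cofactor expansion or by noting that A is similar to its Jordan form J, which has the same characteristic polynomial as A) gives
  χ_A(x) = x^5 - 20*x^4 + 160*x^3 - 640*x^2 + 1280*x - 1024
which factors as (x - 4)^5. The eigenvalues (with algebraic multiplicities) are λ = 4 with multiplicity 5.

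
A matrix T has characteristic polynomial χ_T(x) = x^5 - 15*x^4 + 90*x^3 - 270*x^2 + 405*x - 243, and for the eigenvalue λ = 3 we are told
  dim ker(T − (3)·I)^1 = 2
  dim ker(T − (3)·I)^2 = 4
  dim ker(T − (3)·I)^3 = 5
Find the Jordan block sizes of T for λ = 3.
Block sizes for λ = 3: [3, 2]

From the dimensions of kernels of powers, the number of Jordan blocks of size at least j is d_j − d_{j−1} where d_j = dim ker(N^j) (with d_0 = 0). Computing the differences gives [2, 2, 1].
The number of blocks of size exactly k is (#blocks of size ≥ k) − (#blocks of size ≥ k + 1), so the partition is: 1 block(s) of size 2, 1 block(s) of size 3.
In nonincreasing order the block sizes are [3, 2].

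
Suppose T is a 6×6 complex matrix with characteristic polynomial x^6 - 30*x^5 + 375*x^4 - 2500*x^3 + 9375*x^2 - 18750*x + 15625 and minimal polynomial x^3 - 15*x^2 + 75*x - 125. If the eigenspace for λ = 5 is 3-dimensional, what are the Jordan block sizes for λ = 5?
Block sizes for λ = 5: [3, 2, 1]

Step 1 — from the characteristic polynomial, algebraic multiplicity of λ = 5 is 6. From dim ker(T − (5)·I) = 3, there are exactly 3 Jordan blocks for λ = 5.
Step 2 — from the minimal polynomial, the factor (x − 5)^3 tells us the largest block for λ = 5 has size 3.
Step 3 — with total size 6, 3 blocks, and largest block 3, the block sizes (in nonincreasing order) are [3, 2, 1].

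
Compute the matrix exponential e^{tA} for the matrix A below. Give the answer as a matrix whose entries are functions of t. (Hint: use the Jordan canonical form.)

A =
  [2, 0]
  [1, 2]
e^{tA} =
  [exp(2*t), 0]
  [t*exp(2*t), exp(2*t)]

Strategy: write A = P · J · P⁻¹ where J is a Jordan canonical form, so e^{tA} = P · e^{tJ} · P⁻¹, and e^{tJ} can be computed block-by-block.

A has Jordan form
J =
  [2, 1]
  [0, 2]
(up to reordering of blocks).

Per-block formulas:
  For a 2×2 Jordan block J_2(2): exp(t · J_2(2)) = e^(2t)·(I + t·N), where N is the 2×2 nilpotent shift.

After assembling e^{tJ} and conjugating by P, we get:

e^{tA} =
  [exp(2*t), 0]
  [t*exp(2*t), exp(2*t)]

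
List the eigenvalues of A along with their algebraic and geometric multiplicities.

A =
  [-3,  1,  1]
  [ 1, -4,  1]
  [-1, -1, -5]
λ = -4: alg = 3, geom = 1

Step 1 — factor the characteristic polynomial to read off the algebraic multiplicities:
  χ_A(x) = (x + 4)^3

Step 2 — compute geometric multiplicities via the rank-nullity identity g(λ) = n − rank(A − λI):
  rank(A − (-4)·I) = 2, so dim ker(A − (-4)·I) = n − 2 = 1

Summary:
  λ = -4: algebraic multiplicity = 3, geometric multiplicity = 1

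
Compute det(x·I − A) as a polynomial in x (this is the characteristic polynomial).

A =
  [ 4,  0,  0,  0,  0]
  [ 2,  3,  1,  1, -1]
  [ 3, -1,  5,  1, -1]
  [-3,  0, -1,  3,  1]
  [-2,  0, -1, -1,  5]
x^5 - 20*x^4 + 160*x^3 - 640*x^2 + 1280*x - 1024

Expanding det(x·I − A) (e.g. by cofactor expansion or by noting that A is similar to its Jordan form J, which has the same characteristic polynomial as A) gives
  χ_A(x) = x^5 - 20*x^4 + 160*x^3 - 640*x^2 + 1280*x - 1024
which factors as (x - 4)^5. The eigenvalues (with algebraic multiplicities) are λ = 4 with multiplicity 5.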